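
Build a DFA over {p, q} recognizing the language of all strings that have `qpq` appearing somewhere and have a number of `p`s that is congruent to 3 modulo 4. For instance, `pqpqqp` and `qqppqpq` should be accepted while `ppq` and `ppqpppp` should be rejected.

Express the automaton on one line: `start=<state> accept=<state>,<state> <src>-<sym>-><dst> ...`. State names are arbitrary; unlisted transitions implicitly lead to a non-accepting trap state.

start=S0 accept=S14 S0-p->S1 S0-q->S2 S1-p->S3 S1-q->S4 S2-p->S5 S2-q->S2 S3-p->S6 S3-q->S7 S4-p->S8 S4-q->S4 S5-p->S3 S5-q->S9 S6-p->S0 S6-q->S10 S7-p->S11 S7-q->S7 S8-p->S6 S8-q->S12 S9-p->S12 S9-q->S9 S10-p->S13 S10-q->S10 S11-p->S0 S11-q->S14 S12-p->S14 S12-q->S12 S13-p->S1 S13-q->S15 S14-p->S15 S14-q->S14 S15-p->S9 S15-q->S15

Handle the two conditions separately and then intersect. The first has 4 states tracking whether and how much of `qpq` has been seen; the second has 4 states tracking the count of `p`s modulo 4. A product state is a pair (one from each), accepting exactly when both do.
With 16 states:
          p    q  
>  S0     S1   S2 
   S1     S3   S4 
   S2     S5   S2 
   S3     S6   S7 
   S4     S8   S4 
   S5     S3   S9 
   S6     S0  S10 
   S7    S11   S7 
   S8     S6  S12 
   S9    S12   S9 
   S10   S13  S10 
   S11    S0  S14 
   S12   S14  S12 
   S13    S1  S15 
 * S14   S15  S14 
   S15    S9  S15 
(> = start, * = accepting)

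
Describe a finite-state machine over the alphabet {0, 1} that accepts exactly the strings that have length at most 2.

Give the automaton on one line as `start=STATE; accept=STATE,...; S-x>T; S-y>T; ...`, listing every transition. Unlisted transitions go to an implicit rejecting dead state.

We only need to distinguish lengths 0, 1, …, 2, and '>2'. Chain s0 → s1 → s2 → s3 on every symbol, with s3 looping. Accepting states: {s0, s1, s2}.
        0   1  
>* s0   s1  s1 
 * s1   s2  s2 
 * s2   s3  s3 
   s3   s3  s3 
(> = start, * = accepting)

start=s0; accept=s0,s1,s2; s0-0>s1; s0-1>s1; s1-0>s2; s1-1>s2; s2-0>s3; s2-1>s3; s3-0>s3; s3-1>s3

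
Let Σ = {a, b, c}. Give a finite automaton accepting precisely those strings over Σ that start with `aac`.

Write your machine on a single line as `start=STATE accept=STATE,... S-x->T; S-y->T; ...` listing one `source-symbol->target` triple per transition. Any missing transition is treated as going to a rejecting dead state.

start=q0; accept=q3; q0-a->q1; q0-b->q4; q0-c->q4; q1-a->q2; q1-b->q4; q1-c->q4; q2-a->q4; q2-b->q4; q2-c->q3; q3-a->q3; q3-b->q3; q3-c->q3; q4-a->q4; q4-b->q4; q4-c->q4

Walk along `aac` while the input agrees: from q0 take `a` to q1, and so on. Any deviation drops to the rejecting sink q4. Once q3 is reached the prefix is confirmed and every continuation is accepted.
5 states suffice.
        a   b   c  
>  q0   q1  q4  q4 
   q1   q2  q4  q4 
   q2   q4  q4  q3 
 * q3   q3  q3  q3 
   q4   q4  q4  q4 
(> = start, * = accepting)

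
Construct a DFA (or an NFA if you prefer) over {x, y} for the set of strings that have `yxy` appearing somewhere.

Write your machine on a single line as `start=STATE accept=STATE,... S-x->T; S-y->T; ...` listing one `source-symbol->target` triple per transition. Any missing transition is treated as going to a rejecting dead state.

start=q0; accept=q3; q0-x->q0; q0-y->q1; q1-x->q2; q1-y->q1; q2-x->q0; q2-y->q3; q3-x->q3; q3-y->q3

Track how much of `yxy` has been matched so far: state q0 is no progress, q3 is the absorbing accept state reached once `yxy` has occurred. Intermediate states record partial matches; on a mismatch, fall back to the longest reusable overlap.
A 4-state machine:
        x   y  
>  q0   q0  q1 
   q1   q2  q1 
   q2   q0  q3 
 * q3   q3  q3 
(> = start, * = accepting)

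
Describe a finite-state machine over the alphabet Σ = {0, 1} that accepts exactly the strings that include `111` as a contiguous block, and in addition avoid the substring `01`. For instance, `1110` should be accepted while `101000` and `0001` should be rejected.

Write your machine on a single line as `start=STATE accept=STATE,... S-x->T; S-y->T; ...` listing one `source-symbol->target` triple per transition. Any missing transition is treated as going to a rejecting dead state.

Handle the two conditions separately and then intersect. The first has 4 states tracking whether and how much of `111` has been seen; the second has 3 states tracking partial matches of the forbidden pattern `01`. A product state is a pair (one from each), accepting exactly when both do.
A 10-state machine:
        0   1  
>  q0   q1  q2 
   q1   q1  q3 
   q2   q1  q4 
   q3   q5  q6 
   q4   q1  q7 
   q5   q5  q3 
   q6   q5  q8 
 * q7   q9  q7 
   q8   q8  q8 
 * q9   q9  q8 
(> = start, * = accepting)

start=q0; accept=q7,q9; q0-0->q1; q0-1->q2; q1-0->q1; q1-1->q3; q2-0->q1; q2-1->q4; q3-0->q5; q3-1->q6; q4-0->q1; q4-1->q7; q5-0->q5; q5-1->q3; q6-0->q5; q6-1->q8; q7-0->q9; q7-1->q7; q8-0->q8; q8-1->q8; q9-0->q9; q9-1->q8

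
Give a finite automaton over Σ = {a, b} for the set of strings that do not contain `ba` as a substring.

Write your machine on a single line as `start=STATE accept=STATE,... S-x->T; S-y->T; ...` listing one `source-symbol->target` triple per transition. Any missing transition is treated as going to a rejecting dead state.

This is the complement of 'contains `ba`'. Use the same substring-matching states — q0 through q2 holding how much of `ba` has just been matched — but flip the accepting set: everything except the trap q2 accepts.
        a   b  
>* q0   q0  q1 
 * q1   q2  q1 
   q2   q2  q2 
(> = start, * = accepting)

start=q0; accept=q0,q1; q0-a->q0; q0-b->q1; q1-a->q2; q1-b->q1; q2-a->q2; q2-b->q2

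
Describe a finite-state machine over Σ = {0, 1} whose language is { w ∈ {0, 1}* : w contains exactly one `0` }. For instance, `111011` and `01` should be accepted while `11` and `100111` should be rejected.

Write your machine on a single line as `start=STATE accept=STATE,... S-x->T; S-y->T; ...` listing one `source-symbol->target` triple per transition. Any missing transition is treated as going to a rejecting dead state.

Only the number of `0`s matters, and only up to 2. Make a chain q0 → q1 → q2 advanced by each `0` (with q2 absorbing); every other symbol self-loops. The accepting set is {q1}.
With 3 states:
        0   1  
>  q0   q1  q0 
 * q1   q2  q1 
   q2   q2  q2 
(> = start, * = accepting)

start=q0; accept=q1; q0-0->q1; q0-1->q0; q1-0->q2; q1-1->q1; q2-0->q2; q2-1->q2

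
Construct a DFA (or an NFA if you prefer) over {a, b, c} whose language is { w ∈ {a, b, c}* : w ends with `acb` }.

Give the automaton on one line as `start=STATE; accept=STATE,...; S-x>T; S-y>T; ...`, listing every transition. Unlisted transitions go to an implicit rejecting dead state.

Let each state record the length of the longest suffix of the input read so far that is also a prefix of `acb`. s1 means the last symbol is `a`; s2 means the last 2 symbols are `ac`; s3 means the last 3 symbols are `acb`. Accept only at s3, where the string currently ends in `acb`.
With 4 states:
        a   b   c  
>  s0   s1  s0  s0 
   s1   s1  s0  s2 
   s2   s1  s3  s0 
 * s3   s1  s0  s0 
(> = start, * = accepting)

start=s0; accept=s3; s0-a>s1; s0-b>s0; s0-c>s0; s1-a>s1; s1-b>s0; s1-c>s2; s2-a>s1; s2-b>s3; s2-c>s0; s3-a>s1; s3-b>s0; s3-c>s0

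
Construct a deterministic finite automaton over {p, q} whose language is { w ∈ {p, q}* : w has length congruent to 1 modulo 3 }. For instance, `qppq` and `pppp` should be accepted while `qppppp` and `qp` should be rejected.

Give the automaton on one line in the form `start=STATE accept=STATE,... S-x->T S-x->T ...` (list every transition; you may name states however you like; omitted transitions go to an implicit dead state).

Count input length modulo 3: every symbol advances one step around the cycle s0 → s1 → s2 → s0. Accept at s1.
A 3-state machine:
        p   q  
>  s0   s1  s1 
 * s1   s2  s2 
   s2   s0  s0 
(> = start, * = accepting)

start=s0 accept=s1 s0-p->s1 s0-q->s1 s1-p->s2 s1-q->s2 s2-p->s0 s2-q->s0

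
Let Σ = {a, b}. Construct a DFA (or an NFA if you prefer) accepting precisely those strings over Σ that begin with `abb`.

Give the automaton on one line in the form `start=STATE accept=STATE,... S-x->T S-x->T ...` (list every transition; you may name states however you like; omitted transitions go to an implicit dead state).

start=q0 accept=q3 q0-a->q1 q0-b->q4 q1-a->q4 q1-b->q2 q2-a->q4 q2-b->q3 q3-a->q3 q3-b->q3 q4-a->q4 q4-b->q4

Check the first 3 symbols one by one: q0 through q2 record how many have matched `abb` so far; any wrong symbol goes to the dead state q4. After all 3 match we enter the accepting sink q3.
        a   b  
>  q0   q1  q4 
   q1   q4  q2 
   q2   q4  q3 
 * q3   q3  q3 
   q4   q4  q4 
(> = start, * = accepting)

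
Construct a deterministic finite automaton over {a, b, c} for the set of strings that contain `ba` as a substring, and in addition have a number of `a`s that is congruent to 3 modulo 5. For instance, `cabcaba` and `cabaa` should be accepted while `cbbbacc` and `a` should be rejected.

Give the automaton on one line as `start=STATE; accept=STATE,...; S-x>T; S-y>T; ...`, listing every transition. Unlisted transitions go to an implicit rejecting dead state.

Handle the two conditions separately and then intersect. The first has 3 states tracking whether and how much of `ba` has been seen; the second has 5 states tracking the count of `a`s modulo 5. A product state is a pair (one from each), accepting exactly when both do.
With 15 states:
          a    b    c  
>  S0     S1   S2   S0 
   S1     S3   S4   S1 
   S2     S5   S2   S0 
   S3     S6   S7   S3 
   S4     S8   S4   S1 
   S5     S8   S5   S5 
   S6     S9  S10   S6 
   S7    S11   S7   S3 
   S8    S11   S8   S8 
   S9     S0  S12   S9 
   S10   S13  S10   S6 
 * S11   S13  S11  S11 
   S12   S14  S12   S9 
   S13   S14  S13  S13 
   S14    S5  S14  S14 
(> = start, * = accepting)

start=S0; accept=S11; S0-a>S1; S0-b>S2; S0-c>S0; S1-a>S3; S1-b>S4; S1-c>S1; S2-a>S5; S2-b>S2; S2-c>S0; S3-a>S6; S3-b>S7; S3-c>S3; S4-a>S8; S4-b>S4; S4-c>S1; S5-a>S8; S5-b>S5; S5-c>S5; S6-a>S9; S6-b>S10; S6-c>S6; S7-a>S11; S7-b>S7; S7-c>S3; S8-a>S11; S8-b>S8; S8-c>S8; S9-a>S0; S9-b>S12; S9-c>S9; S10-a>S13; S10-b>S10; S10-c>S6; S11-a>S13; S11-b>S11; S11-c>S11; S12-a>S14; S12-b>S12; S12-c>S9; S13-a>S14; S13-b>S13; S13-c>S13; S14-a>S5; S14-b>S14; S14-c>S14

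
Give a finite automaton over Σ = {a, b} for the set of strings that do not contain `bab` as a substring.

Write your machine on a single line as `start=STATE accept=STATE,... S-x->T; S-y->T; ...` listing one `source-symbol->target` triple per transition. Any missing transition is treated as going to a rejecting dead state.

This is the complement of 'contains `bab`'. Use the same substring-matching states — S0 through S3 holding how much of `bab` has just been matched — but flip the accepting set: everything except the trap S3 accepts.
        a   b  
>* S0   S0  S1 
 * S1   S2  S1 
 * S2   S0  S3 
   S3   S3  S3 
(> = start, * = accepting)

start=S0; accept=S0,S1,S2; S0-a->S0; S0-b->S1; S1-a->S2; S1-b->S1; S2-a->S0; S2-b->S3; S3-a->S3; S3-b->S3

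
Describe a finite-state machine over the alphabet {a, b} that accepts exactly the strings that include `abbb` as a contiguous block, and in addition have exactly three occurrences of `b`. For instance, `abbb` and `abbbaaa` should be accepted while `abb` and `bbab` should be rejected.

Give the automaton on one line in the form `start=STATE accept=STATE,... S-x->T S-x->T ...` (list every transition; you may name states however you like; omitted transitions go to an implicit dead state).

start=q0 accept=q5 q0-a->q1 q0-b->q2 q1-a->q1 q1-b->q3 q2-a->q2 q2-b->q2 q3-a->q2 q3-b->q4 q4-a->q2 q4-b->q5 q5-a->q5 q5-b->q2

Handle the two conditions separately and then intersect. One (5 states) tracks whether and how much of `abbb` has been seen; the other (5 states) tracks the count of `b`s, saturating at 4. Each combined state is a pair, one component from each; accept when both components accept. Minimizing collapses redundant product states.
        a   b  
>  q0   q1  q2 
   q1   q1  q3 
   q2   q2  q2 
   q3   q2  q4 
   q4   q2  q5 
 * q5   q5  q2 
(> = start, * = accepting)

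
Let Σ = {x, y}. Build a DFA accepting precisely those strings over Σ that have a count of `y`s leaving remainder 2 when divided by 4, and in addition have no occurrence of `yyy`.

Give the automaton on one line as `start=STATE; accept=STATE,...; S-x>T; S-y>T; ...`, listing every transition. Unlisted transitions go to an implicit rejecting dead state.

start=q0; accept=q3,q4,q5; q0-x>q0; q0-y>q1; q1-x>q2; q1-y>q3; q2-x>q2; q2-y>q4; q3-x>q5; q3-y>q6; q4-x>q5; q4-y>q7; q5-x>q5; q5-y>q8; q6-x>q6; q6-y>q9; q7-x>q10; q7-y>q9; q8-x>q10; q8-y>q11; q9-x>q9; q9-y>q12; q10-x>q10; q10-y>q13; q11-x>q0; q11-y>q12; q12-x>q12; q12-y>q14; q13-x>q0; q13-y>q15; q14-x>q14; q14-y>q6; q15-x>q2; q15-y>q14

Run two small machines in parallel and take their product. One (4 states) tracks the count of `y`s modulo 4; the other (4 states) tracks partial matches of the forbidden pattern `yyy`. Each combined state is a pair, one component from each; accept when both components accept.
          x    y  
>  q0     q0   q1 
   q1     q2   q3 
   q2     q2   q4 
 * q3     q5   q6 
 * q4     q5   q7 
 * q5     q5   q8 
   q6     q6   q9 
   q7    q10   q9 
   q8    q10  q11 
   q9     q9  q12 
   q10   q10  q13 
   q11    q0  q12 
   q12   q12  q14 
   q13    q0  q15 
   q14   q14   q6 
   q15    q2  q14 
(> = start, * = accepting)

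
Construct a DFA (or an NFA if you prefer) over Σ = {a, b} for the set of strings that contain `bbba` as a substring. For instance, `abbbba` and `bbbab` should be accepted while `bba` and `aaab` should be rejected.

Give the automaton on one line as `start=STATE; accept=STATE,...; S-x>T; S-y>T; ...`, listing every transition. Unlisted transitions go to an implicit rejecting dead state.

Track how much of `bbba` has been matched so far: state s0 is no progress, s4 is the absorbing accept state reached once `bbba` has occurred. Intermediate states record partial matches; on a mismatch, fall back to the longest reusable overlap.
5 states suffice.
        a   b  
>  s0   s0  s1 
   s1   s0  s2 
   s2   s0  s3 
   s3   s4  s3 
 * s4   s4  s4 
(> = start, * = accepting)

start=s0; accept=s4; s0-a>s0; s0-b>s1; s1-a>s0; s1-b>s2; s2-a>s0; s2-b>s3; s3-a>s4; s3-b>s3; s4-a>s4; s4-b>s4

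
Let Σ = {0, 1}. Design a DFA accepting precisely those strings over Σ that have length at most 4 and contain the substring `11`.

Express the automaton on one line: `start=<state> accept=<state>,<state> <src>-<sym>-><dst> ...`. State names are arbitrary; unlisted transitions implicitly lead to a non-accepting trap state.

Run two small machines in parallel and take their product. One (6 states) tracks the input length, saturating at 5; the other (3 states) tracks whether and how much of `11` has been seen. Each combined state is a pair, one component from each; accept when both components accept. Minimizing collapses redundant product states.
10 states suffice.
        0   1  
>  q0   q1  q2 
   q1   q3  q4 
   q2   q3  q5 
   q3   q6  q7 
   q4   q6  q8 
 * q5   q8  q8 
   q6   q6  q6 
   q7   q6  q9 
 * q8   q9  q9 
 * q9   q6  q6 
(> = start, * = accepting)

start=q0 accept=q5,q8,q9 q0-0->q1 q0-1->q2 q1-0->q3 q1-1->q4 q2-0->q3 q2-1->q5 q3-0->q6 q3-1->q7 q4-0->q6 q4-1->q8 q5-0->q8 q5-1->q8 q6-0->q6 q6-1->q6 q7-0->q6 q7-1->q9 q8-0->q9 q8-1->q9 q9-0->q6 q9-1->q6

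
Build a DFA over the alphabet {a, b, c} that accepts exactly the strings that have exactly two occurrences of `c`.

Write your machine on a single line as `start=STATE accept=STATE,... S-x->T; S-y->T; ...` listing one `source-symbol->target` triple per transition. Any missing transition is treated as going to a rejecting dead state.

start=q0; accept=q2; q0-a->q0; q0-b->q0; q0-c->q1; q1-a->q1; q1-b->q1; q1-c->q2; q2-a->q2; q2-b->q2; q2-c->q3; q3-a->q3; q3-b->q3; q3-c->q3

Count `c`s, saturating at 3: states q0 through q2 mean 0 through 2 `c`s seen; q3 means more than 2. Each `c` increments (capped at q3); other symbols loop. Accept from {q2}.
A 4-state machine:
        a   b   c  
>  q0   q0  q0  q1 
   q1   q1  q1  q2 
 * q2   q2  q2  q3 
   q3   q3  q3  q3 
(> = start, * = accepting)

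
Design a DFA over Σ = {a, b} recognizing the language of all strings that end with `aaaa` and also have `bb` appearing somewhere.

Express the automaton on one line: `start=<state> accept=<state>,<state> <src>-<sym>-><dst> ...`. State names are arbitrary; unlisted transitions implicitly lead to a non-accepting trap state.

start=S0 accept=S6 S0-a->S0 S0-b->S1 S1-a->S0 S1-b->S2 S2-a->S3 S2-b->S2 S3-a->S4 S3-b->S2 S4-a->S5 S4-b->S2 S5-a->S6 S5-b->S2 S6-a->S6 S6-b->S2

Handle the two conditions separately and then intersect. One (5 states) tracks how much of the suffix `aaaa` has currently been matched; the other (3 states) tracks whether and how much of `bb` has been seen. Each combined state is a pair, one component from each; accept when both components accept. Equivalent product states are then merged.
With 7 states:
        a   b  
>  S0   S0  S1 
   S1   S0  S2 
   S2   S3  S2 
   S3   S4  S2 
   S4   S5  S2 
   S5   S6  S2 
 * S6   S6  S2 
(> = start, * = accepting)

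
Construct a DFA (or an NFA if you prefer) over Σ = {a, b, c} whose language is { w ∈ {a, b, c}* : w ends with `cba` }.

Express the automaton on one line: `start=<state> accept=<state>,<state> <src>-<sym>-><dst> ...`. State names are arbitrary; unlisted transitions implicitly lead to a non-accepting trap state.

Let each state record the length of the longest suffix of the input read so far that is also a prefix of `cba`. q1 means the last symbol is `c`; q2 means the last 2 symbols are `cb`; q3 means the last 3 symbols are `cba`. Accept only at q3, where the string currently ends in `cba`.
4 states suffice.
        a   b   c  
>  q0   q0  q0  q1 
   q1   q0  q2  q1 
   q2   q3  q0  q1 
 * q3   q0  q0  q1 
(> = start, * = accepting)

start=q0 accept=q3 q0-a->q0 q0-b->q0 q0-c->q1 q1-a->q0 q1-b->q2 q1-c->q1 q2-a->q3 q2-b->q0 q2-c->q1 q3-a->q0 q3-b->q0 q3-c->q1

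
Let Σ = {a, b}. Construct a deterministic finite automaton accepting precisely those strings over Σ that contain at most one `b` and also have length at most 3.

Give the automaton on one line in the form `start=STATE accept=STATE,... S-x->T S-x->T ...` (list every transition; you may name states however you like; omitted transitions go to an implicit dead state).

Build one automaton per condition and run them in lockstep. The first has 3 states tracking the count of `b`s, saturating at 2; the second has 5 states tracking the input length, saturating at 4. A product state is a pair (one from each), accepting exactly when both do. After merging equivalent states the machine shrinks.
With 7 states:
        a   b  
>* q0   q1  q2 
 * q1   q3  q4 
 * q2   q4  q5 
 * q3   q6  q6 
 * q4   q6  q5 
   q5   q5  q5 
 * q6   q5  q5 
(> = start, * = accepting)

start=q0 accept=q0,q1,q2,q3,q4,q6 q0-a->q1 q0-b->q2 q1-a->q3 q1-b->q4 q2-a->q4 q2-b->q5 q3-a->q6 q3-b->q6 q4-a->q6 q4-b->q5 q5-a->q5 q5-b->q5 q6-a->q5 q6-b->q5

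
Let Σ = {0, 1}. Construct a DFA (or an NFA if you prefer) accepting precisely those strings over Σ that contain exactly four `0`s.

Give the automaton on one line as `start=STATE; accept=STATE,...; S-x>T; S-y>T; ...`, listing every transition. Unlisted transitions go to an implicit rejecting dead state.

start=s0; accept=s4; s0-0>s1; s0-1>s0; s1-0>s2; s1-1>s1; s2-0>s3; s2-1>s2; s3-0>s4; s3-1>s3; s4-0>s5; s4-1>s4; s5-0>s5; s5-1>s5

Count `0`s, saturating at 5: states s0 through s4 mean 0 through 4 `0`s seen; s5 means more than 4. Each `0` increments (capped at s5); other symbols loop. Accept from {s4}.
6 states suffice.
        0   1  
>  s0   s1  s0 
   s1   s2  s1 
   s2   s3  s2 
   s3   s4  s3 
 * s4   s5  s4 
   s5   s5  s5 
(> = start, * = accepting)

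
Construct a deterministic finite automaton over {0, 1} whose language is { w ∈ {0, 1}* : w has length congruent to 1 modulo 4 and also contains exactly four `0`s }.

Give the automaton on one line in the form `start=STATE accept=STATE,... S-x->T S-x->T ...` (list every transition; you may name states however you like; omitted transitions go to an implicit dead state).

start=S0 accept=S15 S0-0->S1 S0-1->S2 S1-0->S3 S1-1->S4 S2-0->S4 S2-1->S5 S3-0->S6 S3-1->S7 S4-0->S7 S4-1->S8 S5-0->S8 S5-1->S9 S6-0->S10 S6-1->S11 S7-0->S11 S7-1->S12 S8-0->S12 S8-1->S13 S9-0->S13 S9-1->S0 S10-0->S14 S10-1->S15 S11-0->S15 S11-1->S16 S12-0->S16 S12-1->S17 S13-0->S17 S13-1->S1 S14-0->S18 S14-1->S18 S15-0->S18 S15-1->S19 S16-0->S19 S16-1->S20 S17-0->S20 S17-1->S3 S18-0->S21 S18-1->S21 S19-0->S21 S19-1->S22 S20-0->S22 S20-1->S6 S21-0->S23 S21-1->S23 S22-0->S23 S22-1->S10 S23-0->S14 S23-1->S14

Run two small machines in parallel and take their product. The first has 4 states tracking the input length modulo 4; the second has 6 states tracking the count of `0`s, saturating at 5. A product state is a pair (one from each), accepting exactly when both do.
          0    1  
>  S0     S1   S2 
   S1     S3   S4 
   S2     S4   S5 
   S3     S6   S7 
   S4     S7   S8 
   S5     S8   S9 
   S6    S10  S11 
   S7    S11  S12 
   S8    S12  S13 
   S9    S13   S0 
   S10   S14  S15 
   S11   S15  S16 
   S12   S16  S17 
   S13   S17   S1 
   S14   S18  S18 
 * S15   S18  S19 
   S16   S19  S20 
   S17   S20   S3 
   S18   S21  S21 
   S19   S21  S22 
   S20   S22   S6 
   S21   S23  S23 
   S22   S23  S10 
   S23   S14  S14 
(> = start, * = accepting)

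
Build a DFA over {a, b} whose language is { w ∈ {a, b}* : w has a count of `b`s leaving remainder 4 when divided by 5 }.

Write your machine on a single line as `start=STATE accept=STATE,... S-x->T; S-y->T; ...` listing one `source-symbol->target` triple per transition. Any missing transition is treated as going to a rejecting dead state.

start=s0; accept=s4; s0-a->s0; s0-b->s1; s1-a->s1; s1-b->s2; s2-a->s2; s2-b->s3; s3-a->s3; s3-b->s4; s4-a->s4; s4-b->s0

The only thing that matters is how many `b`s have appeared, reduced mod 5. Use one state per residue: s0 for 0, …, s4 for 4. Reading `b` moves to the next residue; anything else stays put. s4 is accepting.
        a   b  
>  s0   s0  s1 
   s1   s1  s2 
   s2   s2  s3 
   s3   s3  s4 
 * s4   s4  s0 
(> = start, * = accepting)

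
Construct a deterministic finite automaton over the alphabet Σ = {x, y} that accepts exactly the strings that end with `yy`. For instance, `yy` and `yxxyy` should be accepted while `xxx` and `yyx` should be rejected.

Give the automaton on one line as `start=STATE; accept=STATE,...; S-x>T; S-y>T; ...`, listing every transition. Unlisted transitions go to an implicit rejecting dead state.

start=S0; accept=S2; S0-x>S0; S0-y>S1; S1-x>S0; S1-y>S2; S2-x>S0; S2-y>S2

Let each state record the length of the longest suffix of the input read so far that is also a prefix of `yy`. S1 means the last symbol is `y`; S2 means the last 2 symbols are `yy`. Accept only at S2, where the string currently ends in `yy`.
A 3-state machine:
        x   y  
>  S0   S0  S1 
   S1   S0  S2 
 * S2   S0  S2 
(> = start, * = accepting)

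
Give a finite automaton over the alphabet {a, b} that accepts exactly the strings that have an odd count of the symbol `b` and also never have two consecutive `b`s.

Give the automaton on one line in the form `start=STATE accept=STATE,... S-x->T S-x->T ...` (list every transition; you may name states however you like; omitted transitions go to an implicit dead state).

Build one automaton per condition and run them in lockstep. One (2 states) tracks the count of `b`s modulo 2; the other (3 states) tracks partial matches of the forbidden pattern `bb`. Each combined state is a pair, one component from each; accept when both components accept.
6 states suffice.
        a   b  
>  q0   q0  q1 
 * q1   q2  q3 
 * q2   q2  q4 
   q3   q3  q5 
   q4   q0  q5 
   q5   q5  q3 
(> = start, * = accepting)

start=q0 accept=q1,q2 q0-a->q0 q0-b->q1 q1-a->q2 q1-b->q3 q2-a->q2 q2-b->q4 q3-a->q3 q3-b->q5 q4-a->q0 q4-b->q5 q5-a->q5 q5-b->q3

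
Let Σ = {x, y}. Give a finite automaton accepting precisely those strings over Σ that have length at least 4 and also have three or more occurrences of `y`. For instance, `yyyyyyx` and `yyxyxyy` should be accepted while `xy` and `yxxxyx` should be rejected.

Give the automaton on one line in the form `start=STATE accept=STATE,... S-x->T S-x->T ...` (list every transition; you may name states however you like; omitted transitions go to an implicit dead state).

start=q0 accept=q13,q14,q18,q19 q0-x->q1 q0-y->q2 q1-x->q3 q1-y->q4 q2-x->q4 q2-y->q5 q3-x->q6 q3-y->q7 q4-x->q7 q4-y->q8 q5-x->q8 q5-y->q9 q6-x->q10 q6-y->q11 q7-x->q11 q7-y->q12 q8-x->q12 q8-y->q13 q9-x->q13 q9-y->q14 q10-x->q15 q10-y->q16 q11-x->q16 q11-y->q17 q12-x->q17 q12-y->q18 q13-x->q18 q13-y->q19 q14-x->q19 q14-y->q19 q15-x->q15 q15-y->q16 q16-x->q16 q16-y->q17 q17-x->q17 q17-y->q18 q18-x->q18 q18-y->q19 q19-x->q19 q19-y->q19

Handle the two conditions separately and then intersect. The first has 6 states tracking the input length, saturating at 5; the second has 5 states tracking the count of `y`s, saturating at 4. A product state is a pair (one from each), accepting exactly when both do.
A 20-state machine:
          x    y  
>  q0     q1   q2 
   q1     q3   q4 
   q2     q4   q5 
   q3     q6   q7 
   q4     q7   q8 
   q5     q8   q9 
   q6    q10  q11 
   q7    q11  q12 
   q8    q12  q13 
   q9    q13  q14 
   q10   q15  q16 
   q11   q16  q17 
   q12   q17  q18 
 * q13   q18  q19 
 * q14   q19  q19 
   q15   q15  q16 
   q16   q16  q17 
   q17   q17  q18 
 * q18   q18  q19 
 * q19   q19  q19 
(> = start, * = accepting)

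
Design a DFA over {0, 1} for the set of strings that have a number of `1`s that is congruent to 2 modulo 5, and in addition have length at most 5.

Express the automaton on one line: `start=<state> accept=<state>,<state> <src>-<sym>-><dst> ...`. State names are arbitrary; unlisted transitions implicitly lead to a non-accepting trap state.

Build one automaton per condition and run them in lockstep. The first has 5 states tracking the count of `1`s modulo 5; the second has 7 states tracking the input length, saturating at 6. A product state is a pair (one from each), accepting exactly when both do. Equivalent product states are then merged.
With 13 states:
       0  1 
>  A   B  C 
   B   D  E 
   C   E  F 
   D   G  H 
   E   H  I 
 * F   I  J 
   G   J  K 
   H   K  L 
 * I   L  J 
   J   J  J 
   K   J  M 
 * L   M  J 
 * M   J  J 
(> = start, * = accepting)

start=A accept=F,I,L,M A-0->B A-1->C B-0->D B-1->E C-0->E C-1->F D-0->G D-1->H E-0->H E-1->I F-0->I F-1->J G-0->J G-1->K H-0->K H-1->L I-0->L I-1->J J-0->J J-1->J K-0->J K-1->M L-0->M L-1->J M-0->J M-1->J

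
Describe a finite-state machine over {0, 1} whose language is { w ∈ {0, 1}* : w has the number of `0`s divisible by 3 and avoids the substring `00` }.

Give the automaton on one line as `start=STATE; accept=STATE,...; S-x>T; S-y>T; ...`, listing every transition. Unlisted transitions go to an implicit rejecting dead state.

start=A; accept=A,G; A-0>B; A-1>A; B-0>C; B-1>D; C-0>C; C-1>C; D-0>E; D-1>D; E-0>C; E-1>F; F-0>G; F-1>F; G-0>C; G-1>A

Handle the two conditions separately and then intersect. The first has 3 states tracking the count of `0`s modulo 3; the second has 3 states tracking partial matches of the forbidden pattern `00`. A product state is a pair (one from each), accepting exactly when both do. Equivalent product states are then merged.
With 7 states:
       0  1 
>* A   B  A 
   B   C  D 
   C   C  C 
   D   E  D 
   E   C  F 
   F   G  F 
 * G   C  A 
(> = start, * = accepting)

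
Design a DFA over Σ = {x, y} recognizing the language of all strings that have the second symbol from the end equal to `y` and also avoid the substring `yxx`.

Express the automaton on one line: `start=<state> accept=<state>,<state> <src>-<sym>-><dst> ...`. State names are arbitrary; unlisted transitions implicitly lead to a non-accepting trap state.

Build one automaton per condition and run them in lockstep. One (7 states) tracks the last 2 symbols read; the other (4 states) tracks partial matches of the forbidden pattern `yxx`. Each combined state is a pair, one component from each; accept when both components accept.
11 states suffice.
          x    y  
>  S0     S1   S2 
   S1     S3   S4 
   S2     S5   S6 
   S3     S3   S4 
   S4     S5   S6 
 * S5     S7   S4 
 * S6     S5   S6 
   S7     S7   S8 
   S8     S9  S10 
   S9     S7   S8 
   S10    S9  S10 
(> = start, * = accepting)

start=S0 accept=S5,S6 S0-x->S1 S0-y->S2 S1-x->S3 S1-y->S4 S2-x->S5 S2-y->S6 S3-x->S3 S3-y->S4 S4-x->S5 S4-y->S6 S5-x->S7 S5-y->S4 S6-x->S5 S6-y->S6 S7-x->S7 S7-y->S8 S8-x->S9 S8-y->S10 S9-x->S7 S9-y->S8 S10-x->S9 S10-y->S10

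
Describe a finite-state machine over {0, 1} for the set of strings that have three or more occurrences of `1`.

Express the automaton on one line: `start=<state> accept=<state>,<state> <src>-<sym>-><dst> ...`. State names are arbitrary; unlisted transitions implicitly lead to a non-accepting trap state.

start=q0 accept=q3,q4 q0-0->q0 q0-1->q1 q1-0->q1 q1-1->q2 q2-0->q2 q2-1->q3 q3-0->q3 q3-1->q4 q4-0->q4 q4-1->q4

Only the number of `1`s matters, and only up to 4. Make a chain q0 → q1 → q2 → q3 → q4 advanced by each `1` (with q4 absorbing); every other symbol self-loops. The accepting set is {q3, q4}.
        0   1  
>  q0   q0  q1 
   q1   q1  q2 
   q2   q2  q3 
 * q3   q3  q4 
 * q4   q4  q4 
(> = start, * = accepting)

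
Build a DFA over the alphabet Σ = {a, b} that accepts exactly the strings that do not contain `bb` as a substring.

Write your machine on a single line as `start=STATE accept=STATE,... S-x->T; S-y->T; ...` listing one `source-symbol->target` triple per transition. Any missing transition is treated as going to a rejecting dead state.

start=q0; accept=q0,q1; q0-a->q0; q0-b->q1; q1-a->q0; q1-b->q2; q2-a->q2; q2-b->q2

This is the complement of 'contains `bb`'. Use the same substring-matching states — q0 through q2 holding how much of `bb` has just been matched — but flip the accepting set: everything except the trap q2 accepts.
        a   b  
>* q0   q0  q1 
 * q1   q0  q2 
   q2   q2  q2 
(> = start, * = accepting)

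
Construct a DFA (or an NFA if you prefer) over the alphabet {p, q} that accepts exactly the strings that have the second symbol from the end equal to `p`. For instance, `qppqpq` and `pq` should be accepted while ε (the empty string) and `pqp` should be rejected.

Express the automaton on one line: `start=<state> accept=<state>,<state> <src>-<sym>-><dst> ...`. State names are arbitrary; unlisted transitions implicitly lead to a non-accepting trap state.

start=s0 accept=s3,s4 s0-p->s1 s0-q->s2 s1-p->s3 s1-q->s4 s2-p->s5 s2-q->s6 s3-p->s3 s3-q->s4 s4-p->s5 s4-q->s6 s5-p->s3 s5-q->s4 s6-p->s5 s6-q->s6

A DFA must remember the last 2 symbols (since which symbol is second-to-last isn't known until the input ends). Use one state per possible window of the last ≤2 symbols; accept from those whose window starts with `p`.
A 7-state machine:
        p   q  
>  s0   s1  s2 
   s1   s3  s4 
   s2   s5  s6 
 * s3   s3  s4 
 * s4   s5  s6 
   s5   s3  s4 
   s6   s5  s6 
(> = start, * = accepting)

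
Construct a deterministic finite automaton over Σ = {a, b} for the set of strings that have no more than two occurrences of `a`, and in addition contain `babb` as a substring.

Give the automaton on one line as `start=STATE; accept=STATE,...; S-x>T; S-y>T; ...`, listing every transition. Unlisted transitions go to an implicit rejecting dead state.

Run two small machines in parallel and take their product. The first has 4 states tracking the count of `a`s, saturating at 3; the second has 5 states tracking whether and how much of `babb` has been seen. A product state is a pair (one from each), accepting exactly when both do. Minimizing collapses redundant product states.
          a    b  
>  S0     S1   S2 
   S1     S3   S4 
   S2     S5   S2 
   S3     S3   S3 
   S4     S6   S4 
   S5     S3   S7 
   S6     S3   S8 
   S7     S6   S9 
   S8     S3  S10 
 * S9    S10   S9 
 * S10    S3  S10 
(> = start, * = accepting)

start=S0; accept=S9,S10; S0-a>S1; S0-b>S2; S1-a>S3; S1-b>S4; S2-a>S5; S2-b>S2; S3-a>S3; S3-b>S3; S4-a>S6; S4-b>S4; S5-a>S3; S5-b>S7; S6-a>S3; S6-b>S8; S7-a>S6; S7-b>S9; S8-a>S3; S8-b>S10; S9-a>S10; S9-b>S9; S10-a>S3; S10-b>S10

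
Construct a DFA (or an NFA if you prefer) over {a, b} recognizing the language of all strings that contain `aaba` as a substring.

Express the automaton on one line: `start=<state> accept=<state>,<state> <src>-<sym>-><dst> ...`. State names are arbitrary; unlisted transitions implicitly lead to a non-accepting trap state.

start=S0 accept=S4 S0-a->S1 S0-b->S0 S1-a->S2 S1-b->S0 S2-a->S2 S2-b->S3 S3-a->S4 S3-b->S0 S4-a->S4 S4-b->S4

Track how much of `aaba` has been matched so far: state S0 is no progress, S4 is the absorbing accept state reached once `aaba` has occurred. Intermediate states record partial matches; on a mismatch, fall back to the longest reusable overlap.
With 5 states:
        a   b  
>  S0   S1  S0 
   S1   S2  S0 
   S2   S2  S3 
   S3   S4  S0 
 * S4   S4  S4 
(> = start, * = accepting)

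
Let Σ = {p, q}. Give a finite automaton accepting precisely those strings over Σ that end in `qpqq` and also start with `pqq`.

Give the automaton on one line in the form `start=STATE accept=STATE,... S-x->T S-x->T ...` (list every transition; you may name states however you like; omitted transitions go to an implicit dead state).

Run two small machines in parallel and take their product. The first has 5 states tracking how much of the suffix `qpqq` has currently been matched; the second has 5 states tracking whether the input so far still matches the prefix `pqq`. A product state is a pair (one from each), accepting exactly when both do. Minimizing collapses redundant product states.
A 9-state machine:
        p   q  
>  s0   s1  s2 
   s1   s2  s3 
   s2   s2  s2 
   s3   s2  s4 
   s4   s5  s4 
   s5   s6  s7 
   s6   s6  s4 
   s7   s5  s8 
 * s8   s5  s4 
(> = start, * = accepting)

start=s0 accept=s8 s0-p->s1 s0-q->s2 s1-p->s2 s1-q->s3 s2-p->s2 s2-q->s2 s3-p->s2 s3-q->s4 s4-p->s5 s4-q->s4 s5-p->s6 s5-q->s7 s6-p->s6 s6-q->s4 s7-p->s5 s7-q->s8 s8-p->s5 s8-q->s4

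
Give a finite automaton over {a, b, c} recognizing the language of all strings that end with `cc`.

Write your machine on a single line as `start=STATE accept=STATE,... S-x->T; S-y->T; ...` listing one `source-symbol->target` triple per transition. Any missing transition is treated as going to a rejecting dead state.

Let each state record the length of the longest suffix of the input read so far that is also a prefix of `cc`. s1 means the last symbol is `c`; s2 means the last 2 symbols are `cc`. Accept only at s2, where the string currently ends in `cc`.
A 3-state machine:
        a   b   c  
>  s0   s0  s0  s1 
   s1   s0  s0  s2 
 * s2   s0  s0  s2 
(> = start, * = accepting)

start=s0; accept=s2; s0-a->s0; s0-b->s0; s0-c->s1; s1-a->s0; s1-b->s0; s1-c->s2; s2-a->s0; s2-b->s0; s2-c->s2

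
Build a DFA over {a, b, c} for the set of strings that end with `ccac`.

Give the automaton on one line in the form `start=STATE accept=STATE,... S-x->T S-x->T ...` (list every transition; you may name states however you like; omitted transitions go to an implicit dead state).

Let each state record the length of the longest suffix of the input read so far that is also a prefix of `ccac`. q1 means the last symbol is `c`; q2 means the last 2 symbols are `cc`; q3 means the last 3 symbols are `cca`; q4 means the last 4 symbols are `ccac`. Accept only at q4, where the string currently ends in `ccac`.
5 states suffice.
        a   b   c  
>  q0   q0  q0  q1 
   q1   q0  q0  q2 
   q2   q3  q0  q2 
   q3   q0  q0  q4 
 * q4   q0  q0  q2 
(> = start, * = accepting)

start=q0 accept=q4 q0-a->q0 q0-b->q0 q0-c->q1 q1-a->q0 q1-b->q0 q1-c->q2 q2-a->q3 q2-b->q0 q2-c->q2 q3-a->q0 q3-b->q0 q3-c->q4 q4-a->q0 q4-b->q0 q4-c->q2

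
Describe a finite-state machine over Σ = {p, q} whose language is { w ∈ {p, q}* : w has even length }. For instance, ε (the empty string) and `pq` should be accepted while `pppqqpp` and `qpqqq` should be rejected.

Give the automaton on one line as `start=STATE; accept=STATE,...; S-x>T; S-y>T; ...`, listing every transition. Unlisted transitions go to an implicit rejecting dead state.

start=S0; accept=S0; S0-p>S1; S0-q>S1; S1-p>S0; S1-q>S0

Count input length modulo 2: every symbol advances one step around the cycle S0 → S1 → S0. Accept at S0.
A 2-state machine:
        p   q  
>* S0   S1  S1 
   S1   S0  S0 
(> = start, * = accepting)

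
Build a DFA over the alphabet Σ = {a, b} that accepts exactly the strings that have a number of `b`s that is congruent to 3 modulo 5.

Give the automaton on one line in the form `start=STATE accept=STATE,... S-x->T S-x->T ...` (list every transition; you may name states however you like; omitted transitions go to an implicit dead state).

start=q0 accept=q3 q0-a->q0 q0-b->q1 q1-a->q1 q1-b->q2 q2-a->q2 q2-b->q3 q3-a->q3 q3-b->q4 q4-a->q4 q4-b->q0

The only thing that matters is how many `b`s have appeared, reduced mod 5. Use one state per residue: q0 for 0, …, q4 for 4. Reading `b` moves to the next residue; anything else stays put. q3 is accepting.
        a   b  
>  q0   q0  q1 
   q1   q1  q2 
   q2   q2  q3 
 * q3   q3  q4 
   q4   q4  q0 
(> = start, * = accepting)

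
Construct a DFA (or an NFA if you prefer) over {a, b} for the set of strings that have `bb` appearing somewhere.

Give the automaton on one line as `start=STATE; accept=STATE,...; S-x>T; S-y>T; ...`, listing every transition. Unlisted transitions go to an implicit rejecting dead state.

Track how much of `bb` has been matched so far: state s0 is no progress, s2 is the absorbing accept state reached once `bb` has occurred. Intermediate states record partial matches; on a mismatch, fall back to the longest reusable overlap.
With 3 states:
        a   b  
>  s0   s0  s1 
   s1   s0  s2 
 * s2   s2  s2 
(> = start, * = accepting)

start=s0; accept=s2; s0-a>s0; s0-b>s1; s1-a>s0; s1-b>s2; s2-a>s2; s2-b>s2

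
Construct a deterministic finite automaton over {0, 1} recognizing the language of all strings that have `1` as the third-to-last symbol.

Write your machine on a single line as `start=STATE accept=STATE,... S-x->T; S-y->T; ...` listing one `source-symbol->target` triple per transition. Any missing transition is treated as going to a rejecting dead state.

start=A; accept=L,M,N,O; A-0->B; A-1->C; B-0->D; B-1->E; C-0->F; C-1->G; D-0->H; D-1->I; E-0->J; E-1->K; F-0->L; F-1->M; G-0->N; G-1->O; H-0->H; H-1->I; I-0->J; I-1->K; J-0->L; J-1->M; K-0->N; K-1->O; L-0->H; L-1->I; M-0->J; M-1->K; N-0->L; N-1->M; O-0->N; O-1->O

A DFA must remember the last 3 symbols (since which symbol is third-to-last isn't known until the input ends). Use one state per possible window of the last ≤3 symbols; accept from those whose window starts with `1`.
With 15 states:
       0  1 
>  A   B  C 
   B   D  E 
   C   F  G 
   D   H  I 
   E   J  K 
   F   L  M 
   G   N  O 
   H   H  I 
   I   J  K 
   J   L  M 
   K   N  O 
 * L   H  I 
 * M   J  K 
 * N   L  M 
 * O   N  O 
(> = start, * = accepting)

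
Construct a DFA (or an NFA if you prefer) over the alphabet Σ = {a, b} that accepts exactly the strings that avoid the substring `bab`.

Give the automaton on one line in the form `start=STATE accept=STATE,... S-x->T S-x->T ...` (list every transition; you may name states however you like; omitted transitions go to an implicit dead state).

This is the complement of 'contains `bab`'. Use the same substring-matching states — q0 through q3 holding how much of `bab` has just been matched — but flip the accepting set: everything except the trap q3 accepts.
A 4-state machine:
        a   b  
>* q0   q0  q1 
 * q1   q2  q1 
 * q2   q0  q3 
   q3   q3  q3 
(> = start, * = accepting)

start=q0 accept=q0,q1,q2 q0-a->q0 q0-b->q1 q1-a->q2 q1-b->q1 q2-a->q0 q2-b->q3 q3-a->q3 q3-b->q3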